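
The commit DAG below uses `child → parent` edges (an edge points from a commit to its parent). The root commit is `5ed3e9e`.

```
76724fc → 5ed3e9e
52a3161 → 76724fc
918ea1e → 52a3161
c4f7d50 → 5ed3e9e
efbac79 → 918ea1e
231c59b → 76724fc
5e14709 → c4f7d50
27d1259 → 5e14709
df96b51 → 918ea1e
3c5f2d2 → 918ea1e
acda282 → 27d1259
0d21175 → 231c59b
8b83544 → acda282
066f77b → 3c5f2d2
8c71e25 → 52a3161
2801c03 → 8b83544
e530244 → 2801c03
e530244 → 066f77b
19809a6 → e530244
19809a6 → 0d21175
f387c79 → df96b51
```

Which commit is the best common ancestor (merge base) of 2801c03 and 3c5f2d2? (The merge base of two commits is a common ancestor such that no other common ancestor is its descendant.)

Ancestors of 2801c03: {27d1259, 2801c03, 5e14709, 5ed3e9e, 8b83544, acda282, c4f7d50}.
Ancestors of 3c5f2d2: {3c5f2d2, 52a3161, 5ed3e9e, 76724fc, 918ea1e}.
Common ancestors: {5ed3e9e}.
The only common ancestor is 5ed3e9e, so it is the merge base.

5ed3e9e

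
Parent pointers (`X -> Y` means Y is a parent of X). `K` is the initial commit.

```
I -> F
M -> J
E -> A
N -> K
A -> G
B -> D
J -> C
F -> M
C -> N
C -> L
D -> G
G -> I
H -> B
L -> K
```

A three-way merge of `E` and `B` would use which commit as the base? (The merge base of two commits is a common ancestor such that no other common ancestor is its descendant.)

Ancestors of E: {A, C, E, F, G, I, J, K, L, M, N}.
Ancestors of B: {B, C, D, F, G, I, J, K, L, M, N}.
Common ancestors: {C, F, G, I, J, K, L, M, N}.
Among these, G is not an ancestor of any other common ancestor — it is the merge base.

G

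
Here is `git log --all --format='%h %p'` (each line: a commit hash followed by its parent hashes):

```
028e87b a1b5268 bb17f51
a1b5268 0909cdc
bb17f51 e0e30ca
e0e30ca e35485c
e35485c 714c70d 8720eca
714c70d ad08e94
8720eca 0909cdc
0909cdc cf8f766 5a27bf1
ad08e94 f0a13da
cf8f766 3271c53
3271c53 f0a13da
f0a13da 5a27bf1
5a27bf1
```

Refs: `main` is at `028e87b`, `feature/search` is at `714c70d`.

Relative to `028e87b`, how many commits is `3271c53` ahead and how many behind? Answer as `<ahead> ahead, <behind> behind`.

0 ahead, 10 behind

Reachable from 3271c53: {3271c53, 5a27bf1, f0a13da}.
Reachable from 028e87b: {028e87b, 0909cdc, 3271c53, 5a27bf1, 714c70d, 8720eca, a1b5268, ad08e94, bb17f51, cf8f766, e0e30ca, e35485c, f0a13da}.
Only in 3271c53's history (ahead): {} — 0.
Only in 028e87b's history (behind): {028e87b, 0909cdc, 714c70d, 8720eca, a1b5268, ad08e94, bb17f51, cf8f766, e0e30ca, e35485c} — 10.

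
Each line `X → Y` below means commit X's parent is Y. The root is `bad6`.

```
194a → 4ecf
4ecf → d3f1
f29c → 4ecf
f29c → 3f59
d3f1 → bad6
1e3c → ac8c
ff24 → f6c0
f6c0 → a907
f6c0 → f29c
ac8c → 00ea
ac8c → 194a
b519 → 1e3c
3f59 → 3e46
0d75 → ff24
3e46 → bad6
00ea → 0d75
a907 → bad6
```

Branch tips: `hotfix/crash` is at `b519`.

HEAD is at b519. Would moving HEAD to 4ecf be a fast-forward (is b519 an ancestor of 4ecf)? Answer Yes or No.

No

A fast-forward from b519 to 4ecf is possible iff b519 is an ancestor of 4ecf.
Ancestors of 4ecf: {4ecf, bad6, d3f1}.
b519 is not among them, so fast-forward is not possible.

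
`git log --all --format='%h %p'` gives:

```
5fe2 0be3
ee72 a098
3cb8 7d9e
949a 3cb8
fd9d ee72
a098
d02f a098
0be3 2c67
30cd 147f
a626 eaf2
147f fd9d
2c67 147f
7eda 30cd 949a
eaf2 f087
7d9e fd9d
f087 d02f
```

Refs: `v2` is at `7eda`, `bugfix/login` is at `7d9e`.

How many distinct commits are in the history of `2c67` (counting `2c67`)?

5

Walking parent pointers from 2c67: reachable set = {147f, 2c67, a098, ee72, fd9d}.
That is 5 commits.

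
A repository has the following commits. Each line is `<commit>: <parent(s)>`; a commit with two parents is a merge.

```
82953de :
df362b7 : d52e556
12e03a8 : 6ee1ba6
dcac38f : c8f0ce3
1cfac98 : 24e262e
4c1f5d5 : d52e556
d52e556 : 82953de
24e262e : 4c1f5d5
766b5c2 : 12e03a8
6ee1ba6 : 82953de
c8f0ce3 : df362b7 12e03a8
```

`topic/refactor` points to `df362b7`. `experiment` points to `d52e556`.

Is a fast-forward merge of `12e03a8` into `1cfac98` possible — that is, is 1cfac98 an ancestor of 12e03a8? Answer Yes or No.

No

A fast-forward from 1cfac98 to 12e03a8 is possible iff 1cfac98 is an ancestor of 12e03a8.
Ancestors of 12e03a8: {12e03a8, 6ee1ba6, 82953de}.
1cfac98 is not among them, so fast-forward is not possible.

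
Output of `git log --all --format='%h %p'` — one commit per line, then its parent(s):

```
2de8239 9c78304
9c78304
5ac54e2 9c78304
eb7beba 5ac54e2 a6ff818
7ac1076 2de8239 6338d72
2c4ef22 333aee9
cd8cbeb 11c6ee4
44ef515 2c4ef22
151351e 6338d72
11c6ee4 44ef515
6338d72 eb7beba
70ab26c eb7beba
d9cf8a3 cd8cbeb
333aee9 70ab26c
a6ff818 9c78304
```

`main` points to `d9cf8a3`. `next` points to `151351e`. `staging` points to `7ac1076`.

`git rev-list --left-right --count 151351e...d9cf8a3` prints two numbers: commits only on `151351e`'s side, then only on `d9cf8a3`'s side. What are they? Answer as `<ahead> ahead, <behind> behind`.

Reachable from 151351e: {151351e, 5ac54e2, 6338d72, 9c78304, a6ff818, eb7beba}.
Reachable from d9cf8a3: {11c6ee4, 2c4ef22, 333aee9, 44ef515, 5ac54e2, 70ab26c, 9c78304, a6ff818, cd8cbeb, d9cf8a3, eb7beba}.
Only in 151351e's history (ahead): {151351e, 6338d72} — 2.
Only in d9cf8a3's history (behind): {11c6ee4, 2c4ef22, 333aee9, 44ef515, 70ab26c, cd8cbeb, d9cf8a3} — 7.

2 ahead, 7 behind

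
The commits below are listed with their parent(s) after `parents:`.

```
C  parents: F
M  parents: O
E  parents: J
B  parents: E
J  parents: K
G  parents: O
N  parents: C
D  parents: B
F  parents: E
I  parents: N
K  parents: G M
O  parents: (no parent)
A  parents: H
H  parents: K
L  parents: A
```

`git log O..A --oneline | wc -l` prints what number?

5

Reachable from A: {A, G, H, K, M, O}.
Reachable from O: {O}.
In A's history but not O's: {A, G, H, K, M} — 5 commits.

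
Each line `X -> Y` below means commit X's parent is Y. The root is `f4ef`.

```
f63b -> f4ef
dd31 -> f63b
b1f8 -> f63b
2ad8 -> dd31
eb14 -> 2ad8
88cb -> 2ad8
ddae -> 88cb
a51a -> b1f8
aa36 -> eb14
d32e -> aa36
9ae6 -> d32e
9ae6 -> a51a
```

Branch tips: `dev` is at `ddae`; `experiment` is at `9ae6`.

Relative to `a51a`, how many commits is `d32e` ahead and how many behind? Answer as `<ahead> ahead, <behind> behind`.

Reachable from d32e: {2ad8, aa36, d32e, dd31, eb14, f4ef, f63b}.
Reachable from a51a: {a51a, b1f8, f4ef, f63b}.
Only in d32e's history (ahead): {2ad8, aa36, d32e, dd31, eb14} — 5.
Only in a51a's history (behind): {a51a, b1f8} — 2.

5 ahead, 2 behind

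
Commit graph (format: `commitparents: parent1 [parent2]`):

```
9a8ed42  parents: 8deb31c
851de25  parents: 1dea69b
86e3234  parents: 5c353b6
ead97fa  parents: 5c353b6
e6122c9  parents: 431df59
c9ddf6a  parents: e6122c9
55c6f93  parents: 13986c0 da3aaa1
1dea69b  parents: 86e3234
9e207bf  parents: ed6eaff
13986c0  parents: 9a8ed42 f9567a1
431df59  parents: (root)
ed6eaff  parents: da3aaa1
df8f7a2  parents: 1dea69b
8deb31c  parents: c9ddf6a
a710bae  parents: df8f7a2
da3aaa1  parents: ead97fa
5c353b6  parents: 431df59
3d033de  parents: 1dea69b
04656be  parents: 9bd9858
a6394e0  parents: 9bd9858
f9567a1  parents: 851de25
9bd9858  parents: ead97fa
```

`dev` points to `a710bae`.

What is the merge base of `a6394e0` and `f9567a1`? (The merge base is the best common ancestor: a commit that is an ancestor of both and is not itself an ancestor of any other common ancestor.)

Ancestors of a6394e0: {431df59, 5c353b6, 9bd9858, a6394e0, ead97fa}.
Ancestors of f9567a1: {1dea69b, 431df59, 5c353b6, 851de25, 86e3234, f9567a1}.
Common ancestors: {431df59, 5c353b6}.
Among these, 5c353b6 is not an ancestor of any other common ancestor — it is the merge base.

5c353b6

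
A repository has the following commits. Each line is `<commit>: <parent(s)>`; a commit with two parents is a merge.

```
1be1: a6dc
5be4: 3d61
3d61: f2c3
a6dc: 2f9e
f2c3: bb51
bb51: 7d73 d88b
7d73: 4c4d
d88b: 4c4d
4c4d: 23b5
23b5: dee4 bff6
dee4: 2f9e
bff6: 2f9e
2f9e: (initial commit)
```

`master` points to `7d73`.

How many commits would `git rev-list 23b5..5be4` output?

Reachable from 5be4: {23b5, 2f9e, 3d61, 4c4d, 5be4, 7d73, bb51, bff6, d88b, dee4, f2c3}.
Reachable from 23b5: {23b5, 2f9e, bff6, dee4}.
In 5be4's history but not 23b5's: {3d61, 4c4d, 5be4, 7d73, bb51, d88b, f2c3} — 7 commits.

7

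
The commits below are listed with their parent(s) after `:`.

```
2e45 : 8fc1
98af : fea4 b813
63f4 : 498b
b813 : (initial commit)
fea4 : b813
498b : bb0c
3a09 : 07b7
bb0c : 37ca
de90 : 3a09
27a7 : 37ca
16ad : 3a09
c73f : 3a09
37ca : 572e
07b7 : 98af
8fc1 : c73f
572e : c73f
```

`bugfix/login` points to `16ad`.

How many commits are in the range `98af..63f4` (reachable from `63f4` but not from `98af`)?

8

Reachable from 63f4: {07b7, 37ca, 3a09, 498b, 572e, 63f4, 98af, b813, bb0c, c73f, fea4}.
Reachable from 98af: {98af, b813, fea4}.
In 63f4's history but not 98af's: {07b7, 37ca, 3a09, 498b, 572e, 63f4, bb0c, c73f} — 8 commits.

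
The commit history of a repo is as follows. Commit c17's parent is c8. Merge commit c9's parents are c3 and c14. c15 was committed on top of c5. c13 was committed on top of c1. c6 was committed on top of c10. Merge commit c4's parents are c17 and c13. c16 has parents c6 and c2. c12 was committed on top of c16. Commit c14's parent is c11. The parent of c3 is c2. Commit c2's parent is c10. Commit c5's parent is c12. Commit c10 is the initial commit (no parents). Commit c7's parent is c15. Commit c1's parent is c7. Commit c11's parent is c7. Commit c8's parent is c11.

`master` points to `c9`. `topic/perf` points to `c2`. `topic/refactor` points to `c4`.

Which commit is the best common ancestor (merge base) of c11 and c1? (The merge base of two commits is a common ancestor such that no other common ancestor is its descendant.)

Ancestors of c11: {c10, c11, c12, c15, c16, c2, c5, c6, c7}.
Ancestors of c1: {c1, c10, c12, c15, c16, c2, c5, c6, c7}.
Common ancestors: {c10, c12, c15, c16, c2, c5, c6, c7}.
Among these, c7 is not an ancestor of any other common ancestor — it is the merge base.

c7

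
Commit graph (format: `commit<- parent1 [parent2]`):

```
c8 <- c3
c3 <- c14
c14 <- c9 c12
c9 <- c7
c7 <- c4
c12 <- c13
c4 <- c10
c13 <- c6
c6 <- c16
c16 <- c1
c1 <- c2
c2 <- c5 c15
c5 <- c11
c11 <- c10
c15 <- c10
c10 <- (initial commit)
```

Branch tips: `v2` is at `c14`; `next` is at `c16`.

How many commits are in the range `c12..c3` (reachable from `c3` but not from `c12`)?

Reachable from c3: {c1, c10, c11, c12, c13, c14, c15, c16, c2, c3, c4, c5, c6, c7, c9}.
Reachable from c12: {c1, c10, c11, c12, c13, c15, c16, c2, c5, c6}.
In c3's history but not c12's: {c14, c3, c4, c7, c9} — 5 commits.

5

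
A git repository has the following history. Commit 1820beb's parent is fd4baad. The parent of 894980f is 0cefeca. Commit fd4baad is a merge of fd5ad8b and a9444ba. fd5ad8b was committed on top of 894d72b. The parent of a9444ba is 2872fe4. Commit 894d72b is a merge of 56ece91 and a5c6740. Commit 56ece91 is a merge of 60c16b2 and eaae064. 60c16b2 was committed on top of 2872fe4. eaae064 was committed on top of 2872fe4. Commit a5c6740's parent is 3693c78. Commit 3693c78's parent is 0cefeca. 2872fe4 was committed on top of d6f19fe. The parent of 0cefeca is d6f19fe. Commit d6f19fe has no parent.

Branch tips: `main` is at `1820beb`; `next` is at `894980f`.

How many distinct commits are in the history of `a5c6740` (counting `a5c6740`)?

4

Walking parent pointers from a5c6740: reachable set = {0cefeca, 3693c78, a5c6740, d6f19fe}.
That is 4 commits.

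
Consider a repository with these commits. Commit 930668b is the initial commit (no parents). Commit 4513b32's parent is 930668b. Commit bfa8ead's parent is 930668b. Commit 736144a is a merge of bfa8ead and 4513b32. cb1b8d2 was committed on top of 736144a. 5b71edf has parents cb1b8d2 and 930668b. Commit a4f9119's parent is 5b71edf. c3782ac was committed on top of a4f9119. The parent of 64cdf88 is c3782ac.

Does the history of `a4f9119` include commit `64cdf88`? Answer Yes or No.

No

Ancestors of a4f9119: {4513b32, 5b71edf, 736144a, 930668b, a4f9119, bfa8ead, cb1b8d2}.
64cdf88 is not in that set, so it is not an ancestor of a4f9119.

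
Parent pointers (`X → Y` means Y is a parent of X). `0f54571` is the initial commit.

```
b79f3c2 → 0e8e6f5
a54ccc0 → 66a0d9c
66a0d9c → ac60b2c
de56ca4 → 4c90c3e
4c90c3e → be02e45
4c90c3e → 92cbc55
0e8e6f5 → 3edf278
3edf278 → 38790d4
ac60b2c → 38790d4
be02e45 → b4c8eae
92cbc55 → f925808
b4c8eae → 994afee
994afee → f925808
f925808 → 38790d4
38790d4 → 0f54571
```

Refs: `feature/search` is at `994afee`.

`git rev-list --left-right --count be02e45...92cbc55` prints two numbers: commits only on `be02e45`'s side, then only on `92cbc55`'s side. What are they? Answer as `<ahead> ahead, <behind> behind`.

3 ahead, 1 behind

Reachable from be02e45: {0f54571, 38790d4, 994afee, b4c8eae, be02e45, f925808}.
Reachable from 92cbc55: {0f54571, 38790d4, 92cbc55, f925808}.
Only in be02e45's history (ahead): {994afee, b4c8eae, be02e45} — 3.
Only in 92cbc55's history (behind): {92cbc55} — 1.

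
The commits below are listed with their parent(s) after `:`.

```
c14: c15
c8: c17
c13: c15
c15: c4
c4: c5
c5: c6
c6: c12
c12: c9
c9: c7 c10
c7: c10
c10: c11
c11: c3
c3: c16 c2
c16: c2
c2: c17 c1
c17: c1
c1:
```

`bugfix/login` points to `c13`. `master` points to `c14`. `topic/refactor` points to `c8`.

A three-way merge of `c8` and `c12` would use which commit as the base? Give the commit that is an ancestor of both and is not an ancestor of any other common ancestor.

c17

Ancestors of c8: {c1, c17, c8}.
Ancestors of c12: {c1, c10, c11, c12, c16, c17, c2, c3, c7, c9}.
Common ancestors: {c1, c17}.
Among these, c17 is not an ancestor of any other common ancestor — it is the merge base.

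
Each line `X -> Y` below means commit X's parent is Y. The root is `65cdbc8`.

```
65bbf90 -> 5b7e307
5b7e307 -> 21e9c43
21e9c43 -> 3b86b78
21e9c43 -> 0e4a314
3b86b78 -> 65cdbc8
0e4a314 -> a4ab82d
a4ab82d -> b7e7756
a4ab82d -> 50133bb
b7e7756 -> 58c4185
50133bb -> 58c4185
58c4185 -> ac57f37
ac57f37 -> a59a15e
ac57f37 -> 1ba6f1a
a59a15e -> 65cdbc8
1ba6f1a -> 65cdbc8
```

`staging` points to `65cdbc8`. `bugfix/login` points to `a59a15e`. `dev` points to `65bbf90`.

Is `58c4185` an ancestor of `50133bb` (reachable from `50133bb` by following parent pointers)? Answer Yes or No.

Yes

Ancestors of 50133bb (commits reachable by following parents): {1ba6f1a, 50133bb, 58c4185, 65cdbc8, a59a15e, ac57f37}.
58c4185 is in that set, so it is an ancestor of 50133bb.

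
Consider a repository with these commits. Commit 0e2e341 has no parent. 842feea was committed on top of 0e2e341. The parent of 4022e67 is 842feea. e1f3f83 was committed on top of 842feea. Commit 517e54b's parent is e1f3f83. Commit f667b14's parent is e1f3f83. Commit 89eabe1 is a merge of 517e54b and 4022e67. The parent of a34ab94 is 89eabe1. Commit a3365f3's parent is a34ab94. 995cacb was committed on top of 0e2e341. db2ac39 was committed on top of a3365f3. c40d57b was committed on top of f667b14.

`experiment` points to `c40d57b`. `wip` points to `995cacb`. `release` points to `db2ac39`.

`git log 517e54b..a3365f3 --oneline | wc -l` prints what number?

4

Reachable from a3365f3: {0e2e341, 4022e67, 517e54b, 842feea, 89eabe1, a3365f3, a34ab94, e1f3f83}.
Reachable from 517e54b: {0e2e341, 517e54b, 842feea, e1f3f83}.
In a3365f3's history but not 517e54b's: {4022e67, 89eabe1, a3365f3, a34ab94} — 4 commits.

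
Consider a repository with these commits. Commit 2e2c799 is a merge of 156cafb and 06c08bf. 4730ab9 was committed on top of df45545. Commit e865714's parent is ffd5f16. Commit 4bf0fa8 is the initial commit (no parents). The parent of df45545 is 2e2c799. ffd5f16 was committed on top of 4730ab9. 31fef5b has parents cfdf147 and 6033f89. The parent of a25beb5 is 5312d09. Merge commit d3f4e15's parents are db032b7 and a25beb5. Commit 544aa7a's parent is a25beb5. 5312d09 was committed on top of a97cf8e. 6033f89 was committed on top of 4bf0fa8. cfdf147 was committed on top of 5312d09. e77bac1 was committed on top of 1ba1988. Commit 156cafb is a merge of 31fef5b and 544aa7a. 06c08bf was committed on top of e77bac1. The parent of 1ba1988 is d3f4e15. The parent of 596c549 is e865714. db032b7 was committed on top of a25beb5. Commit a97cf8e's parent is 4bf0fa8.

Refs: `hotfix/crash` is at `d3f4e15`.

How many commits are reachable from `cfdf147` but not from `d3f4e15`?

Reachable from cfdf147: {4bf0fa8, 5312d09, a97cf8e, cfdf147}.
Reachable from d3f4e15: {4bf0fa8, 5312d09, a25beb5, a97cf8e, d3f4e15, db032b7}.
In cfdf147's history but not d3f4e15's: {cfdf147} — 1 commit.

1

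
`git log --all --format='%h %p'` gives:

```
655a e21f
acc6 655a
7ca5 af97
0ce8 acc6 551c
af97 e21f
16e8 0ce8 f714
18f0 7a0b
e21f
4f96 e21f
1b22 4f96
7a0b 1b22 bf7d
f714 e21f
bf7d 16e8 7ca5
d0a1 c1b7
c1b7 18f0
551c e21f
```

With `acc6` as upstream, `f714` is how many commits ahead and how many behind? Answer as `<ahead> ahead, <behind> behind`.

1 ahead, 2 behind

Reachable from f714: {e21f, f714}.
Reachable from acc6: {655a, acc6, e21f}.
Only in f714's history (ahead): {f714} — 1.
Only in acc6's history (behind): {655a, acc6} — 2.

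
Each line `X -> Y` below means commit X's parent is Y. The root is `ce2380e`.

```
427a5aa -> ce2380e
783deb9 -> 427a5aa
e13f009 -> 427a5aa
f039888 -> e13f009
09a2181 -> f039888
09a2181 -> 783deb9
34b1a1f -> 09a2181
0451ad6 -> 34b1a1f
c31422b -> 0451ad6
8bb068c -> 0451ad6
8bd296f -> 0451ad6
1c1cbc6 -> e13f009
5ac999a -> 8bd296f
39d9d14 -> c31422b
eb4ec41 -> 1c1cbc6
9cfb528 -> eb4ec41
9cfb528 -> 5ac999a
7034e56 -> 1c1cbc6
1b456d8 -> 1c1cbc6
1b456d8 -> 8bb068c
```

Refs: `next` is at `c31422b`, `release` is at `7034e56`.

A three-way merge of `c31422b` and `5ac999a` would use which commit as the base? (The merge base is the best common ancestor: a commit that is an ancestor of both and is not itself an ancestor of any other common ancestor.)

0451ad6

Ancestors of c31422b: {0451ad6, 09a2181, 34b1a1f, 427a5aa, 783deb9, c31422b, ce2380e, e13f009, f039888}.
Ancestors of 5ac999a: {0451ad6, 09a2181, 34b1a1f, 427a5aa, 5ac999a, 783deb9, 8bd296f, ce2380e, e13f009, f039888}.
Common ancestors: {0451ad6, 09a2181, 34b1a1f, 427a5aa, 783deb9, ce2380e, e13f009, f039888}.
Among these, 0451ad6 is not an ancestor of any other common ancestor — it is the merge base.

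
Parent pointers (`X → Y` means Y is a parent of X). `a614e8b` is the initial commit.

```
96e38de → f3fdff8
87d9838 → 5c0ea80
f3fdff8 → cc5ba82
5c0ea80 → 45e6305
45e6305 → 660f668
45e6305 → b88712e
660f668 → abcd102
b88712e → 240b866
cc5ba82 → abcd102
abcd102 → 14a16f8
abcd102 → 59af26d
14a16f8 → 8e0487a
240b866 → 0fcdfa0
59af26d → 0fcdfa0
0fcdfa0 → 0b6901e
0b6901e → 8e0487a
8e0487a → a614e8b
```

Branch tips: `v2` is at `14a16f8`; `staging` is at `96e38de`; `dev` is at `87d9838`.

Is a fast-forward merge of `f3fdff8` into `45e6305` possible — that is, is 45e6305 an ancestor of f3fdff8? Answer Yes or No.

A fast-forward from 45e6305 to f3fdff8 is possible iff 45e6305 is an ancestor of f3fdff8.
Ancestors of f3fdff8: {0b6901e, 0fcdfa0, 14a16f8, 59af26d, 8e0487a, a614e8b, abcd102, cc5ba82, f3fdff8}.
45e6305 is not among them, so fast-forward is not possible.

No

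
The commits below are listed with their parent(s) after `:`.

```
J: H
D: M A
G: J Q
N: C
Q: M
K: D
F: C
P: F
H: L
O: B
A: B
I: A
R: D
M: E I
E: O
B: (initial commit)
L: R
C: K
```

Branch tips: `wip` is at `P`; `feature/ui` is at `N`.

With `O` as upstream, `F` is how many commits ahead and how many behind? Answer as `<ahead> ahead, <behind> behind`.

8 ahead, 0 behind

Reachable from F: {A, B, C, D, E, F, I, K, M, O}.
Reachable from O: {B, O}.
Only in F's history (ahead): {A, C, D, E, F, I, K, M} — 8.
Only in O's history (behind): {} — 0.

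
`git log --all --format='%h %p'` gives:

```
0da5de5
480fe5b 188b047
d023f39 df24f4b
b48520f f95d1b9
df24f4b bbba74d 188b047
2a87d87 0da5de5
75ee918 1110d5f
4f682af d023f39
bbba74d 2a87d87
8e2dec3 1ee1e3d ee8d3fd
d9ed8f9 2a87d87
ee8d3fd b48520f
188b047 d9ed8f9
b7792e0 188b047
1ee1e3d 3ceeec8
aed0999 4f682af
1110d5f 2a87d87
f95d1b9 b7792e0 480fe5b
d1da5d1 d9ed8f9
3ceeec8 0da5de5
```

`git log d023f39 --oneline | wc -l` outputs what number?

7

Walking parent pointers from d023f39: reachable set = {0da5de5, 188b047, 2a87d87, bbba74d, d023f39, d9ed8f9, df24f4b}.
That is 7 commits.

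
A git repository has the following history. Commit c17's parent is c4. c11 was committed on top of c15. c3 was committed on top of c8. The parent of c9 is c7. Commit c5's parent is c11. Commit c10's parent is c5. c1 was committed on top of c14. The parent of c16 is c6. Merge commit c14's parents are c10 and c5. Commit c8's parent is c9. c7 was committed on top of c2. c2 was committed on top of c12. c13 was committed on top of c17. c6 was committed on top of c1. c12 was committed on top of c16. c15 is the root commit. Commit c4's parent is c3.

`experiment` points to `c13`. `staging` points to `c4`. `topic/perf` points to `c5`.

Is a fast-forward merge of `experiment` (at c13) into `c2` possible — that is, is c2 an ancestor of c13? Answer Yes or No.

A fast-forward from c2 to c13 is possible iff c2 is an ancestor of c13.
Ancestors of c13: {c1, c10, c11, c12, c13, c14, c15, c16, c17, c2, c3, c4, c5, c6, c7, c8, c9}.
c2 is among them, so fast-forward is possible.

Yes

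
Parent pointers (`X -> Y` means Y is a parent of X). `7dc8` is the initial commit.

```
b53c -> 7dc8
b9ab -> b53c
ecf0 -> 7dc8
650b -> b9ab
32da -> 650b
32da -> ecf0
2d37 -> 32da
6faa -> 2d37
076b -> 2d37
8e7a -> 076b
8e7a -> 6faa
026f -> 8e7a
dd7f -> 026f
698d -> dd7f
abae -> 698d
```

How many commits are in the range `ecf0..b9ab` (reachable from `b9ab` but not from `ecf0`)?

2

Reachable from b9ab: {7dc8, b53c, b9ab}.
Reachable from ecf0: {7dc8, ecf0}.
In b9ab's history but not ecf0's: {b53c, b9ab} — 2 commits.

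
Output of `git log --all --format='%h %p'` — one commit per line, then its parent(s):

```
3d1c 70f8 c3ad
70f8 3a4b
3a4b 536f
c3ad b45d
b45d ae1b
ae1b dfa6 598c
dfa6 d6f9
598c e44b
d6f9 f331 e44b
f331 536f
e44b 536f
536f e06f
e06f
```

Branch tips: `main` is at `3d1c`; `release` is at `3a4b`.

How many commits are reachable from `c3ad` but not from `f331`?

7

Reachable from c3ad: {536f, 598c, ae1b, b45d, c3ad, d6f9, dfa6, e06f, e44b, f331}.
Reachable from f331: {536f, e06f, f331}.
In c3ad's history but not f331's: {598c, ae1b, b45d, c3ad, d6f9, dfa6, e44b} — 7 commits.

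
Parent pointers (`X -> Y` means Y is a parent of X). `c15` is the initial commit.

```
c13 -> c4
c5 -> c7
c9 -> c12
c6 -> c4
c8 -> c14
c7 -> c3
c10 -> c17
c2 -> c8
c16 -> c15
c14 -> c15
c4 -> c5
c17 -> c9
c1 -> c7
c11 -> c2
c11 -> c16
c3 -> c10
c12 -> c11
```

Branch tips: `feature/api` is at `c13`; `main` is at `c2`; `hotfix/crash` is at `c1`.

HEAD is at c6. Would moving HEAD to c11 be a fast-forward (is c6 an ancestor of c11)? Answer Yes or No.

A fast-forward from c6 to c11 is possible iff c6 is an ancestor of c11.
Ancestors of c11: {c11, c14, c15, c16, c2, c8}.
c6 is not among them, so fast-forward is not possible.

No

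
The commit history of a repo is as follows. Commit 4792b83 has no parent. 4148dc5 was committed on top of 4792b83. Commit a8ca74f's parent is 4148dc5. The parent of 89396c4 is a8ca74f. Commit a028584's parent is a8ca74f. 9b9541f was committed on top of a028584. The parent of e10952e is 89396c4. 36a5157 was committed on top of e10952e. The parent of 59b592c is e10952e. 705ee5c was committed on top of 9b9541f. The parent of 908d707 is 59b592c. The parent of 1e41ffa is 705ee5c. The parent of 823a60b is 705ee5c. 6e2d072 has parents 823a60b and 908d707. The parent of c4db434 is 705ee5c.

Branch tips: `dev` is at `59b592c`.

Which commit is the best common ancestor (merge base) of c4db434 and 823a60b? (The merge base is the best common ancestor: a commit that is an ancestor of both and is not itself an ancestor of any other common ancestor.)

Ancestors of c4db434: {4148dc5, 4792b83, 705ee5c, 9b9541f, a028584, a8ca74f, c4db434}.
Ancestors of 823a60b: {4148dc5, 4792b83, 705ee5c, 823a60b, 9b9541f, a028584, a8ca74f}.
Common ancestors: {4148dc5, 4792b83, 705ee5c, 9b9541f, a028584, a8ca74f}.
Among these, 705ee5c is not an ancestor of any other common ancestor — it is the merge base.

705ee5c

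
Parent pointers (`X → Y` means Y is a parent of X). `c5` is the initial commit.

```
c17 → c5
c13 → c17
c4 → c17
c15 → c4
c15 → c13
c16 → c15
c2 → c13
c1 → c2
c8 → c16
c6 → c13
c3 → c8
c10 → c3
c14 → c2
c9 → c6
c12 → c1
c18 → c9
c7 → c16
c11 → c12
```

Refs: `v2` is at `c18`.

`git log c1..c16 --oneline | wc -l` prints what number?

3

Reachable from c16: {c13, c15, c16, c17, c4, c5}.
Reachable from c1: {c1, c13, c17, c2, c5}.
In c16's history but not c1's: {c15, c16, c4} — 3 commits.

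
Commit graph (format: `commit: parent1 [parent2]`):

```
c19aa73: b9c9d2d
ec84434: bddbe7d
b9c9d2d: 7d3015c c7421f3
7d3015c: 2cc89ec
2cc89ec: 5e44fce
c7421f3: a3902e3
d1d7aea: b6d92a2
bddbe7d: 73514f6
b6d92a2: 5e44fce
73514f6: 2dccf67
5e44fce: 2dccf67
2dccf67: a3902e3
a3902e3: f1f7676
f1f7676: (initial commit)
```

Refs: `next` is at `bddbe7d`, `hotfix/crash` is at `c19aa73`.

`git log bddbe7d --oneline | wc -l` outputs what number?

5

Walking parent pointers from bddbe7d: reachable set = {2dccf67, 73514f6, a3902e3, bddbe7d, f1f7676}.
That is 5 commits.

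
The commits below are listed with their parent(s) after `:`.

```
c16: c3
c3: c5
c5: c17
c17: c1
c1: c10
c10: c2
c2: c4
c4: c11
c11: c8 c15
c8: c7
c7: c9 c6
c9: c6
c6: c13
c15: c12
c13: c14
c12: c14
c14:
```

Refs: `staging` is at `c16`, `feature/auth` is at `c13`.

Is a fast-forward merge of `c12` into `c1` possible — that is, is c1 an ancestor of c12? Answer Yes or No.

No

A fast-forward from c1 to c12 is possible iff c1 is an ancestor of c12.
Ancestors of c12: {c12, c14}.
c1 is not among them, so fast-forward is not possible.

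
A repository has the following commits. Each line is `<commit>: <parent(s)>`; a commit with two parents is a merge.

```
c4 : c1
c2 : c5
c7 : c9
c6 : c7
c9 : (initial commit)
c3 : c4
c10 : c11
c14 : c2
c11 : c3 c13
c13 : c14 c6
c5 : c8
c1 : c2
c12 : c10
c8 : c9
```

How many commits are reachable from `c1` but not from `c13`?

1

Reachable from c1: {c1, c2, c5, c8, c9}.
Reachable from c13: {c13, c14, c2, c5, c6, c7, c8, c9}.
In c1's history but not c13's: {c1} — 1 commit.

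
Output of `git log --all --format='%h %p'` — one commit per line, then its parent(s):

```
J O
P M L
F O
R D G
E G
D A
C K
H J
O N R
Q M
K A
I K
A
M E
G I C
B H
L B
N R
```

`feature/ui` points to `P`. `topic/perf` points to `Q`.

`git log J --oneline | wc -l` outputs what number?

Walking parent pointers from J: reachable set = {A, C, D, G, I, J, K, N, O, R}.
That is 10 commits.

10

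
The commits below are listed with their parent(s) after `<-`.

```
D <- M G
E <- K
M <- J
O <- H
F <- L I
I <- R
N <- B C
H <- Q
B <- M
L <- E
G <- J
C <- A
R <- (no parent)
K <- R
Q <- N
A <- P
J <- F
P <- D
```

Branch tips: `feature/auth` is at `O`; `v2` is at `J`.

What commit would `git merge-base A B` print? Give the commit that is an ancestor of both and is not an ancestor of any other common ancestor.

Ancestors of A: {A, D, E, F, G, I, J, K, L, M, P, R}.
Ancestors of B: {B, E, F, I, J, K, L, M, R}.
Common ancestors: {E, F, I, J, K, L, M, R}.
Among these, M is not an ancestor of any other common ancestor — it is the merge base.

M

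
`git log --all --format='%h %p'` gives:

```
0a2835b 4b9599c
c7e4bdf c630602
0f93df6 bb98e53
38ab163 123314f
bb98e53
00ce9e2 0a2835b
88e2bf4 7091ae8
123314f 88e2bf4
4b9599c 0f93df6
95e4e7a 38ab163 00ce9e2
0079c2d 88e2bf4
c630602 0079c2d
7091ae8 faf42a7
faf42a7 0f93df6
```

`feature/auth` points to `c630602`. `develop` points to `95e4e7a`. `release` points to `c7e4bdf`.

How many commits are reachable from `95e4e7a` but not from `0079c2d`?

Reachable from 95e4e7a: {00ce9e2, 0a2835b, 0f93df6, 123314f, 38ab163, 4b9599c, 7091ae8, 88e2bf4, 95e4e7a, bb98e53, faf42a7}.
Reachable from 0079c2d: {0079c2d, 0f93df6, 7091ae8, 88e2bf4, bb98e53, faf42a7}.
In 95e4e7a's history but not 0079c2d's: {00ce9e2, 0a2835b, 123314f, 38ab163, 4b9599c, 95e4e7a} — 6 commits.

6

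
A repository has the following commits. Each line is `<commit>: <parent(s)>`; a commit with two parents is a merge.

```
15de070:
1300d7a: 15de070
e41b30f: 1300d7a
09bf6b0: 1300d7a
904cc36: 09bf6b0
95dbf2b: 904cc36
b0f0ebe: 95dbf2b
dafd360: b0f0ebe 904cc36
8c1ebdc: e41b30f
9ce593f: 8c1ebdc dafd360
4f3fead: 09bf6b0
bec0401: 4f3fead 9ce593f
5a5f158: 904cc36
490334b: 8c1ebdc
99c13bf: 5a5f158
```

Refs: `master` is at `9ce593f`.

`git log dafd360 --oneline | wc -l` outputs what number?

7

Walking parent pointers from dafd360: reachable set = {09bf6b0, 1300d7a, 15de070, 904cc36, 95dbf2b, b0f0ebe, dafd360}.
That is 7 commits.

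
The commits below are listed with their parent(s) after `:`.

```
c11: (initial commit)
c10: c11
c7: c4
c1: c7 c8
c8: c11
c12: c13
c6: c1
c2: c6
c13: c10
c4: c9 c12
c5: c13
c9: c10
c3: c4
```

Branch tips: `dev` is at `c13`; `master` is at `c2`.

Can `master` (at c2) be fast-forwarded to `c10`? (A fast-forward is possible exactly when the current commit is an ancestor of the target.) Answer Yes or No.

No

A fast-forward from c2 to c10 is possible iff c2 is an ancestor of c10.
Ancestors of c10: {c10, c11}.
c2 is not among them, so fast-forward is not possible.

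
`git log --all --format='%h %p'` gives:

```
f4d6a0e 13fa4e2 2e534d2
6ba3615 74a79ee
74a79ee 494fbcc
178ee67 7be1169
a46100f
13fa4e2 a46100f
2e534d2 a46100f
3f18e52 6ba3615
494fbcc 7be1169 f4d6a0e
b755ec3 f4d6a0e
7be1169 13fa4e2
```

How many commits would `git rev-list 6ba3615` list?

Walking parent pointers from 6ba3615: reachable set = {13fa4e2, 2e534d2, 494fbcc, 6ba3615, 74a79ee, 7be1169, a46100f, f4d6a0e}.
That is 8 commits.

8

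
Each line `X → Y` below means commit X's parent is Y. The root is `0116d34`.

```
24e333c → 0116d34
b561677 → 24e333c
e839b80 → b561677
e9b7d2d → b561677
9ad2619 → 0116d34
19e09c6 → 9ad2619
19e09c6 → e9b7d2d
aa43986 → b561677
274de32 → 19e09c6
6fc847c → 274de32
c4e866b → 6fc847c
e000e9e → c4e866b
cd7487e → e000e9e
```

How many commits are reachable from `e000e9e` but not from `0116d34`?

9

Reachable from e000e9e: {0116d34, 19e09c6, 24e333c, 274de32, 6fc847c, 9ad2619, b561677, c4e866b, e000e9e, e9b7d2d}.
Reachable from 0116d34: {0116d34}.
In e000e9e's history but not 0116d34's: {19e09c6, 24e333c, 274de32, 6fc847c, 9ad2619, b561677, c4e866b, e000e9e, e9b7d2d} — 9 commits.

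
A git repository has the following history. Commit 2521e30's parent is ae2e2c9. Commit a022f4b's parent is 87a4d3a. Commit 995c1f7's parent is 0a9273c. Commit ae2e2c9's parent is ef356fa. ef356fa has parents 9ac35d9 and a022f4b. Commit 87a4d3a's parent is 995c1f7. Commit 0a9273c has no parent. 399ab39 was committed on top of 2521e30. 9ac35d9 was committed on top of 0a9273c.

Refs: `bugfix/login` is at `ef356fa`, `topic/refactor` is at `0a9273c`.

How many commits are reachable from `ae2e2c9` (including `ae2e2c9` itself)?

Walking parent pointers from ae2e2c9: reachable set = {0a9273c, 87a4d3a, 995c1f7, 9ac35d9, a022f4b, ae2e2c9, ef356fa}.
That is 7 commits.

7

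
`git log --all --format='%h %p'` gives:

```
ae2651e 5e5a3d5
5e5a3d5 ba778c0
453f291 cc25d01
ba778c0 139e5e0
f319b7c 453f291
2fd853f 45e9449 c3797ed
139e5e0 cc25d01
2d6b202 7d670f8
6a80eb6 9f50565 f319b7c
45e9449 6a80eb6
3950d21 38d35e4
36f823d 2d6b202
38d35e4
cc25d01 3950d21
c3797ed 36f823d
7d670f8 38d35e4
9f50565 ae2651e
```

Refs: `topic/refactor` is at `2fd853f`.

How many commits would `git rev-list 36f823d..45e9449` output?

Reachable from 45e9449: {139e5e0, 38d35e4, 3950d21, 453f291, 45e9449, 5e5a3d5, 6a80eb6, 9f50565, ae2651e, ba778c0, cc25d01, f319b7c}.
Reachable from 36f823d: {2d6b202, 36f823d, 38d35e4, 7d670f8}.
In 45e9449's history but not 36f823d's: {139e5e0, 3950d21, 453f291, 45e9449, 5e5a3d5, 6a80eb6, 9f50565, ae2651e, ba778c0, cc25d01, f319b7c} — 11 commits.

11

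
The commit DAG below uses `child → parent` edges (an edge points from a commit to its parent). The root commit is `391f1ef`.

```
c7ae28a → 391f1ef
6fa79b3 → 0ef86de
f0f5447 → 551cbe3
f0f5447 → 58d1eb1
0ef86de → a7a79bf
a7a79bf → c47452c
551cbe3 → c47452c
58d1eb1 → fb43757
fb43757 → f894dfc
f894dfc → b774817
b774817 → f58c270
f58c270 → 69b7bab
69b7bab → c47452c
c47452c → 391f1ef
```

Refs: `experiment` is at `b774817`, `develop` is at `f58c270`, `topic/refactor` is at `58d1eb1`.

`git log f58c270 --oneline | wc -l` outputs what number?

Walking parent pointers from f58c270: reachable set = {391f1ef, 69b7bab, c47452c, f58c270}.
That is 4 commits.

4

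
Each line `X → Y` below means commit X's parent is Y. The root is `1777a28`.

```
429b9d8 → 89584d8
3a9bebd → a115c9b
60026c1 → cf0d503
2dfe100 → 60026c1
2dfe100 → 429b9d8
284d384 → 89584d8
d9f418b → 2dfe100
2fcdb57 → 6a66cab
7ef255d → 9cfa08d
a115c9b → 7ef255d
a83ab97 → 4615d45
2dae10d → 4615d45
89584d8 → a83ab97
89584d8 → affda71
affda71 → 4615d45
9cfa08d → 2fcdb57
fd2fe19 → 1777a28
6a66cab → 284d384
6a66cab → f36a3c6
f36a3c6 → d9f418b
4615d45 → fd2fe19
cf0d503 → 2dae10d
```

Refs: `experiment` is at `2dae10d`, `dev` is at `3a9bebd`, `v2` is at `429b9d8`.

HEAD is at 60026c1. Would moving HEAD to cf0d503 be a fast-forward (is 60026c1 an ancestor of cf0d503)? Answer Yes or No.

No

A fast-forward from 60026c1 to cf0d503 is possible iff 60026c1 is an ancestor of cf0d503.
Ancestors of cf0d503: {1777a28, 2dae10d, 4615d45, cf0d503, fd2fe19}.
60026c1 is not among them, so fast-forward is not possible.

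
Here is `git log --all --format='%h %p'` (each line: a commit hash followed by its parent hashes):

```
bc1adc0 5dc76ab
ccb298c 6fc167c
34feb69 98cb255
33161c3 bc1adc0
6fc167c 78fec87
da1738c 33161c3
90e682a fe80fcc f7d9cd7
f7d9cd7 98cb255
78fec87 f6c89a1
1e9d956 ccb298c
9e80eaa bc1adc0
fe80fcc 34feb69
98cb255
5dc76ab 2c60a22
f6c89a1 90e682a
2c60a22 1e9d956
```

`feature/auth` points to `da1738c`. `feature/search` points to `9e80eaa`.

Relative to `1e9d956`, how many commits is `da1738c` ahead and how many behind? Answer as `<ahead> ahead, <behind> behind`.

Reachable from da1738c: {1e9d956, 2c60a22, 33161c3, 34feb69, 5dc76ab, 6fc167c, 78fec87, 90e682a, 98cb255, bc1adc0, ccb298c, da1738c, f6c89a1, f7d9cd7, fe80fcc}.
Reachable from 1e9d956: {1e9d956, 34feb69, 6fc167c, 78fec87, 90e682a, 98cb255, ccb298c, f6c89a1, f7d9cd7, fe80fcc}.
Only in da1738c's history (ahead): {2c60a22, 33161c3, 5dc76ab, bc1adc0, da1738c} — 5.
Only in 1e9d956's history (behind): {} — 0.

5 ahead, 0 behind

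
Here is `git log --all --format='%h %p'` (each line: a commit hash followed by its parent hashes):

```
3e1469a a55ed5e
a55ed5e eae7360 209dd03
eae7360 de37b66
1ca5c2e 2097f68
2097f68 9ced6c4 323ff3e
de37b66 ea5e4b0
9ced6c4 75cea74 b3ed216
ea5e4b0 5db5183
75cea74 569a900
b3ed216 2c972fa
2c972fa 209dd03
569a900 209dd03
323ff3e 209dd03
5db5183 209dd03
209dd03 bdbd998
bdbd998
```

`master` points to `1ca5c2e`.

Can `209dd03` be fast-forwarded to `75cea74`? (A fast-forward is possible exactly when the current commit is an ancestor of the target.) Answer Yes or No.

A fast-forward from 209dd03 to 75cea74 is possible iff 209dd03 is an ancestor of 75cea74.
Ancestors of 75cea74: {209dd03, 569a900, 75cea74, bdbd998}.
209dd03 is among them, so fast-forward is possible.

Yes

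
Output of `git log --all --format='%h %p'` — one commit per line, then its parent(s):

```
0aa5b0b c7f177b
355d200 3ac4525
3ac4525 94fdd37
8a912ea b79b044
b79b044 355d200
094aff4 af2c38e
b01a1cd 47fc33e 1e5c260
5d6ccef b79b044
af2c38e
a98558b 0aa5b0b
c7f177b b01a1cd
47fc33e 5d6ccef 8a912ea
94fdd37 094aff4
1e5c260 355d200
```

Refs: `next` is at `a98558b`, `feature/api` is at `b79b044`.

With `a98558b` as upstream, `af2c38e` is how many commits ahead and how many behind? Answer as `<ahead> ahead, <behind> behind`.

Reachable from af2c38e: {af2c38e}.
Reachable from a98558b: {094aff4, 0aa5b0b, 1e5c260, 355d200, 3ac4525, 47fc33e, 5d6ccef, 8a912ea, 94fdd37, a98558b, af2c38e, b01a1cd, b79b044, c7f177b}.
Only in af2c38e's history (ahead): {} — 0.
Only in a98558b's history (behind): {094aff4, 0aa5b0b, 1e5c260, 355d200, 3ac4525, 47fc33e, 5d6ccef, 8a912ea, 94fdd37, a98558b, b01a1cd, b79b044, c7f177b} — 13.

0 ahead, 13 behind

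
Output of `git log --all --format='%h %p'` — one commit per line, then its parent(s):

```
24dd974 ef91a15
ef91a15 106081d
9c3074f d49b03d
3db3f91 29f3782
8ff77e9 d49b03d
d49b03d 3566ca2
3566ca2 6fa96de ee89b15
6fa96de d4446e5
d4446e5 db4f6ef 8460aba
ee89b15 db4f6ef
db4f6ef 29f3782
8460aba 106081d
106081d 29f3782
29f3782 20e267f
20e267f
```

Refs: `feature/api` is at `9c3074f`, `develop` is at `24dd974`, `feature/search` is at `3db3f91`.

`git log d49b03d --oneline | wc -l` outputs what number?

Walking parent pointers from d49b03d: reachable set = {106081d, 20e267f, 29f3782, 3566ca2, 6fa96de, 8460aba, d4446e5, d49b03d, db4f6ef, ee89b15}.
That is 10 commits.

10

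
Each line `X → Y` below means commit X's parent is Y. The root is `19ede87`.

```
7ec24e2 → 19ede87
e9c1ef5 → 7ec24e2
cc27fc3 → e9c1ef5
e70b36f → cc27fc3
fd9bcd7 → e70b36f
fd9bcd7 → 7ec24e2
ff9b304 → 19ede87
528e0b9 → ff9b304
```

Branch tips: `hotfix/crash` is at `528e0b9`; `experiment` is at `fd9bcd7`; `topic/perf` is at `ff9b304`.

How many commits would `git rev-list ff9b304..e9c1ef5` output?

2

Reachable from e9c1ef5: {19ede87, 7ec24e2, e9c1ef5}.
Reachable from ff9b304: {19ede87, ff9b304}.
In e9c1ef5's history but not ff9b304's: {7ec24e2, e9c1ef5} — 2 commits.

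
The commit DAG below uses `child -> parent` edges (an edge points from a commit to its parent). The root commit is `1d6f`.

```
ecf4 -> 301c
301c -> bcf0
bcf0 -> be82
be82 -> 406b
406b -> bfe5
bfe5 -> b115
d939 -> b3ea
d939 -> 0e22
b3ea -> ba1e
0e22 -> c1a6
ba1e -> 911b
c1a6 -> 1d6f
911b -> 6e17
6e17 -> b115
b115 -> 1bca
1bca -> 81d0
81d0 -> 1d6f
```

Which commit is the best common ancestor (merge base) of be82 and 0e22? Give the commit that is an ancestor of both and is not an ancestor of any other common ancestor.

1d6f

Ancestors of be82: {1bca, 1d6f, 406b, 81d0, b115, be82, bfe5}.
Ancestors of 0e22: {0e22, 1d6f, c1a6}.
Common ancestors: {1d6f}.
The only common ancestor is 1d6f, so it is the merge base.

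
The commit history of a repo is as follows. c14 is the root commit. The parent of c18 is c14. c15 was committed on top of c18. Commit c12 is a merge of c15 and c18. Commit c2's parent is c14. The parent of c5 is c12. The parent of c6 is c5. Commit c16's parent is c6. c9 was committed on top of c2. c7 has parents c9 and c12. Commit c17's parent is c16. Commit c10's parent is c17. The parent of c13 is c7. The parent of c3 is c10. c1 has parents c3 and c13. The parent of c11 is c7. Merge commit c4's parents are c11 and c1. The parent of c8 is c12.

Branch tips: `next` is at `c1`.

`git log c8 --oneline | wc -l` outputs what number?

Walking parent pointers from c8: reachable set = {c12, c14, c15, c18, c8}.
That is 5 commits.

5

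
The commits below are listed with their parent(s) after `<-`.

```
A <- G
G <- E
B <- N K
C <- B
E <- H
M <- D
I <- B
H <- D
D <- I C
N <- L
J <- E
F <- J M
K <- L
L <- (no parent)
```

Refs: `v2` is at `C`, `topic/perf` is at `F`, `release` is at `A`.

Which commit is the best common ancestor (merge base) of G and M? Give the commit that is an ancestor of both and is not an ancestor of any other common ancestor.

D

Ancestors of G: {B, C, D, E, G, H, I, K, L, N}.
Ancestors of M: {B, C, D, I, K, L, M, N}.
Common ancestors: {B, C, D, I, K, L, N}.
Among these, D is not an ancestor of any other common ancestor — it is the merge base.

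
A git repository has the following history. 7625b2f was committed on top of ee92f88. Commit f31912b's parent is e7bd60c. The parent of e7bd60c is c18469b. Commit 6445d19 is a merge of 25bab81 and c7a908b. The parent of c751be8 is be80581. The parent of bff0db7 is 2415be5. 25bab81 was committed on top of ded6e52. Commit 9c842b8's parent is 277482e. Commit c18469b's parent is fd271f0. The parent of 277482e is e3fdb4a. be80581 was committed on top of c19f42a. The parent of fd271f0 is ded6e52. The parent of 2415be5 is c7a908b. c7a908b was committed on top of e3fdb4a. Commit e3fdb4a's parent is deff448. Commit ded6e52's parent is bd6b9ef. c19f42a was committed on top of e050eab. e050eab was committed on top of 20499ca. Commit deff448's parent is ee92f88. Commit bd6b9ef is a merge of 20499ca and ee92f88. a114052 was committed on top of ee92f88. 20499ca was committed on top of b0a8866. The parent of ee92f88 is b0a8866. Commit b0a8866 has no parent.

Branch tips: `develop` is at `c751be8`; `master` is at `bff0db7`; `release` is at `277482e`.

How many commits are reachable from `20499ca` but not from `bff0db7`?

1

Reachable from 20499ca: {20499ca, b0a8866}.
Reachable from bff0db7: {2415be5, b0a8866, bff0db7, c7a908b, deff448, e3fdb4a, ee92f88}.
In 20499ca's history but not bff0db7's: {20499ca} — 1 commit.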